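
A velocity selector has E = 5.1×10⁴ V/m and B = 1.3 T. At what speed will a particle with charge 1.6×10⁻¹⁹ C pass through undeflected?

v = 3.9×10⁴ m/s

Straight-line motion ⇒ electric and magnetic forces cancel, so E = vB.
v = E/B = 5.1×10⁴/1.3 = 3.9×10⁴ m/s.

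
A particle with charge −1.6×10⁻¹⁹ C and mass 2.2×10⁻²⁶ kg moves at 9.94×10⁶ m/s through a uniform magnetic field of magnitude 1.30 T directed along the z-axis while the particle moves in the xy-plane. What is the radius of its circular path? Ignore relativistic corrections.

The magnetic force provides the centripetal force: |q|vB = mv²/r.
r = mv/(|q|B) = (2.2×10⁻²⁶)(9.94×10⁶)/((1.6×10⁻¹⁹)(1.30)) ≈ 1.05 m.

r ≈ 1.05 m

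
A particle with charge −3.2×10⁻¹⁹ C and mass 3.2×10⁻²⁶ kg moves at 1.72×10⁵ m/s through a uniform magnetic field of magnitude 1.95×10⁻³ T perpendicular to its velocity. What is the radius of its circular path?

The magnetic force provides the centripetal force: |q|vB = mv²/r.
r = mv/(|q|B) = (3.2×10⁻²⁶)(1.72×10⁵)/((3.2×10⁻¹⁹)(1.95×10⁻³)) ≈ 8.82 m.

r ≈ 8.82 m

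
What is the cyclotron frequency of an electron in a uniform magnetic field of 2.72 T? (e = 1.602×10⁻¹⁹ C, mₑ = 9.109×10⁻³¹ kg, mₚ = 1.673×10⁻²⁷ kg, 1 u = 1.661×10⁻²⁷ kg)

f = |q|B/(2πm).
f = (1.602×10⁻¹⁹)(2.72)/(2π·9.109×10⁻³¹) ≈ 7.61×10¹⁰ Hz.

f ≈ 7.61×10¹⁰ Hz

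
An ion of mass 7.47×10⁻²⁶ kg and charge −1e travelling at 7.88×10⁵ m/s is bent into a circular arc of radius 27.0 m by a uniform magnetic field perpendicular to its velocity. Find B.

B ≈ 0.0136 T

From |q|vB = mv²/r, B = mv/(|q|r).
B = (7.47×10⁻²⁶)(7.88×10⁵)/((1.602×10⁻¹⁹)(27.0)) ≈ 0.0136 T.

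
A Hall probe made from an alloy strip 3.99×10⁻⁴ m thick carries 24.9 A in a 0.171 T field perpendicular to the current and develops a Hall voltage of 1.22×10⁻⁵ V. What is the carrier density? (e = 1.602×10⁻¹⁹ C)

From V_H = IB/(n e t), n = IB/(V_H e t).
n = (24.9)(0.171)/((1.22×10⁻⁵)(1.602×10⁻¹⁹)(3.99×10⁻⁴)) ≈ 5.46×10²⁷ m⁻³.

n ≈ 5.46×10²⁷ m⁻³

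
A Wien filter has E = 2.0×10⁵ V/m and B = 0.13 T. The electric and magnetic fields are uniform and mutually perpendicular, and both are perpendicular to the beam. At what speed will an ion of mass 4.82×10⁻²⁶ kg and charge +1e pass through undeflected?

v = 1.5×10⁶ m/s

Straight-line motion ⇒ electric and magnetic forces cancel, so E = vB.
v = E/B = 2.0×10⁵/0.13 = 1.5×10⁶ m/s.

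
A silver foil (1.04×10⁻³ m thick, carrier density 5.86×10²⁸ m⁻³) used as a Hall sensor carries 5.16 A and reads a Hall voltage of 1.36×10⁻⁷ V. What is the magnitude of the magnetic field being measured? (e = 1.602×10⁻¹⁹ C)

B ≈ 0.257 T

From V_H = IB/(n e t), B = V_H n e t / I.
B = (1.36×10⁻⁷)(5.86×10²⁸)(1.602×10⁻¹⁹)(1.04×10⁻³)/5.16 ≈ 0.257 T.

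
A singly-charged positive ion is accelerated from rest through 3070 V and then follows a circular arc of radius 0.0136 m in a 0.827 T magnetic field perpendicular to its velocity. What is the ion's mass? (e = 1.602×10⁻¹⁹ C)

Combine |q|V = ½mv² and r = mv/(|q|B): eliminate v to get m = qB²r²/(2V).
m = (1.602×10⁻¹⁹)(0.827)²(0.0136)²/(2·3070) ≈ 3.30×10⁻²⁷ kg.

m ≈ 3.30×10⁻²⁷ kg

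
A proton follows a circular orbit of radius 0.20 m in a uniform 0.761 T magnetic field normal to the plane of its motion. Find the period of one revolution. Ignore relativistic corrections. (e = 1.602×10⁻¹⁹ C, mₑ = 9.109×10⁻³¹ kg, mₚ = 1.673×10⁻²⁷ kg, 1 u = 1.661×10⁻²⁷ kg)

T ≈ 8.62×10⁻⁸ s

The cyclotron period depends only on m, q, B: T = 2πm/(|q|B).
T = 2π(1.673×10⁻²⁷)/((1.602×10⁻¹⁹)(0.761)) ≈ 8.62×10⁻⁸ s.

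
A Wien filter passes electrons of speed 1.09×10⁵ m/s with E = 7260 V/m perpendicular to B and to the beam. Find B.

Balance of forces in the selector: qE = qvB ⇒ B = E/v.
B = 7260/1.09×10⁵ = 0.0666 T.

B = 0.0666 T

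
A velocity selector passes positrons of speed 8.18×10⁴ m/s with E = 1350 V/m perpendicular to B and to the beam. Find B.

Balance of forces in the selector: qE = qvB ⇒ B = E/v.
B = 1350/8.18×10⁴ = 0.0165 T.

B = 0.0165 T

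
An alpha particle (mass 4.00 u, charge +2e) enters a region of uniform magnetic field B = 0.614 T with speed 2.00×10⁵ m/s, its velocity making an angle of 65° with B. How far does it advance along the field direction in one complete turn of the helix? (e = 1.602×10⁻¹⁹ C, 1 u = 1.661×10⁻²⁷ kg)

p ≈ 0.0179 m

v∥ = v cosθ = 2.00×10⁵·cos65° ≈ 8.452×10⁴ m/s.
T = 2πm/(|q|B) = 2π(6.644×10⁻²⁷)/((3.204×10⁻¹⁹)(0.614)) ≈ 2.122×10⁻⁷ s.
pitch = v∥ T = (8.452×10⁴)(2.122×10⁻⁷) ≈ 0.0179 m.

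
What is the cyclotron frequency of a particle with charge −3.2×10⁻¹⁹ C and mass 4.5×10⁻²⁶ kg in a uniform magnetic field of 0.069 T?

f = |q|B/(2πm).
f = (3.2×10⁻¹⁹)(0.069)/(2π·4.5×10⁻²⁶) ≈ 7.8×10⁴ Hz.

f ≈ 7.8×10⁴ Hz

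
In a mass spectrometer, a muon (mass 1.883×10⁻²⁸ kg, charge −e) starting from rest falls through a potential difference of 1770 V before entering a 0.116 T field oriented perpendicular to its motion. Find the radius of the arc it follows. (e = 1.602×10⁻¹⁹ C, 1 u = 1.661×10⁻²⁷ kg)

Acceleration: |q|V = ½mv² ⇒ v = √(2|q|V/m) = √(2·1.602×10⁻¹⁹·1770/1.883×10⁻²⁸) ≈ 1.735×10⁶ m/s.
In the field: r = mv/(|q|B) = (1.883×10⁻²⁸)(1.735×10⁶)/((1.602×10⁻¹⁹)(0.116)) ≈ 0.0176 m.

r ≈ 0.0176 m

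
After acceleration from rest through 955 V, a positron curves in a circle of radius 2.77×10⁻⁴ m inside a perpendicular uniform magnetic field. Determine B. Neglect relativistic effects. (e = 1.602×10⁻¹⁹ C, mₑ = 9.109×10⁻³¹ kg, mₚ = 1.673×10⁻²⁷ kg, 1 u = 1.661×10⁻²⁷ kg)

v = √(2|q|V/m) = √(2·1.602×10⁻¹⁹·955/9.109×10⁻³¹) ≈ 1.833×10⁷ m/s.
B = mv/(|q|r) = (9.109×10⁻³¹)(1.833×10⁷)/((1.602×10⁻¹⁹)(2.77×10⁻⁴)) ≈ 0.376 T.

B ≈ 0.376 T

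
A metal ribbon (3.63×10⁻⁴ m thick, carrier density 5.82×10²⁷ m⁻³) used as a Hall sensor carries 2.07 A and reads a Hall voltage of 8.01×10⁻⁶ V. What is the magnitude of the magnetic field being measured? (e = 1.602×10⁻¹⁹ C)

From V_H = IB/(n e t), B = V_H n e t / I.
B = (8.01×10⁻⁶)(5.82×10²⁷)(1.602×10⁻¹⁹)(3.63×10⁻⁴)/2.07 ≈ 1.31 T.

B ≈ 1.31 T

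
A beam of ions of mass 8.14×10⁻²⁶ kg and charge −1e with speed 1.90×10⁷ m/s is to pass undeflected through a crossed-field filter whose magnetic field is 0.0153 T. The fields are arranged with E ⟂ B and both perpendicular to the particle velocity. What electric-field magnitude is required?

E = 2.91×10⁵ V/m

For straight-line motion qE = qvB, so E = vB.
E = 1.90×10⁷ × 0.0153 = 2.91×10⁵ V/m.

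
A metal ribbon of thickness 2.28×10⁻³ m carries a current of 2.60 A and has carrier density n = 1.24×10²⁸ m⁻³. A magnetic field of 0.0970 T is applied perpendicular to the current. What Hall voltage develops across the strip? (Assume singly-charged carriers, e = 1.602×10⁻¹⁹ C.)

V_H = IB/(n e t).
V_H = (2.60)(0.0970)/((1.24×10²⁸)(1.602×10⁻¹⁹)(2.28×10⁻³)) ≈ 5.57×10⁻⁸ V.

V_H ≈ 5.57×10⁻⁸ V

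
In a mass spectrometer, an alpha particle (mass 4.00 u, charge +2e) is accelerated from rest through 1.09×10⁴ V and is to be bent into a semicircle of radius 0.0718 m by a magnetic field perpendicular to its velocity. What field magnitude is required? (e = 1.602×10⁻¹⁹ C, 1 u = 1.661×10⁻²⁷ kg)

v = √(2|q|V/m) = √(2·3.204×10⁻¹⁹·1.09×10⁴/6.644×10⁻²⁷) ≈ 1.025×10⁶ m/s.
B = mv/(|q|r) = (6.644×10⁻²⁷)(1.025×10⁶)/((3.204×10⁻¹⁹)(0.0718)) ≈ 0.296 T.

B ≈ 0.296 T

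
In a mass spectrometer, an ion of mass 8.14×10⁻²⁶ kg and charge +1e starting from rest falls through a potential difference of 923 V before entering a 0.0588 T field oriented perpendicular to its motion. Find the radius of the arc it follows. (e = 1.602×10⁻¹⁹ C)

r ≈ 0.521 m

Acceleration: |q|V = ½mv² ⇒ v = √(2|q|V/m) = √(2·1.602×10⁻¹⁹·923/8.14×10⁻²⁶) ≈ 6.027×10⁴ m/s.
In the field: r = mv/(|q|B) = (8.14×10⁻²⁶)(6.027×10⁴)/((1.602×10⁻¹⁹)(0.0588)) ≈ 0.521 m.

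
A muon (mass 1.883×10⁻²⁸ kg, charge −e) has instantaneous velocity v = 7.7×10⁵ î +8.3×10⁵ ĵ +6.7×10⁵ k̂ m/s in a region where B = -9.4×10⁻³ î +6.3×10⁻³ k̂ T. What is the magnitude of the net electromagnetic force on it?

|F| ≈ 2.34×10⁻¹⁵ N

v×B = (5230, -1.11×10⁴, 7800) N/C.
F = q v×B = (−1.602×10⁻¹⁹ C)·(5230, -1.11×10⁴, 7800) = (-8.38×10⁻¹⁶, 1.79×10⁻¹⁵, -1.25×10⁻¹⁵) N.
|F| = 2.34×10⁻¹⁵ N.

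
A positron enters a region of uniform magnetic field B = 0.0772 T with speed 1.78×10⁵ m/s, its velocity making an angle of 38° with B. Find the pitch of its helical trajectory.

p ≈ 6.49×10⁻⁵ m

v∥ = v cosθ = 1.78×10⁵·cos38° ≈ 1.403×10⁵ m/s.
T = 2πm/(|q|B) = 2π(9.109×10⁻³¹)/((1.602×10⁻¹⁹)(0.0772)) ≈ 4.628×10⁻¹⁰ s.
pitch = v∥ T = (1.403×10⁵)(4.628×10⁻¹⁰) ≈ 6.49×10⁻⁵ m.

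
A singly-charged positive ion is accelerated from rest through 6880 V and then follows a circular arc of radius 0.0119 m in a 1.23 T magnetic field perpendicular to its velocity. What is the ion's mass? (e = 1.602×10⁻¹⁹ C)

m ≈ 2.49×10⁻²⁷ kg

Combine |q|V = ½mv² and r = mv/(|q|B): eliminate v to get m = qB²r²/(2V).
m = (1.602×10⁻¹⁹)(1.23)²(0.0119)²/(2·6880) ≈ 2.49×10⁻²⁷ kg.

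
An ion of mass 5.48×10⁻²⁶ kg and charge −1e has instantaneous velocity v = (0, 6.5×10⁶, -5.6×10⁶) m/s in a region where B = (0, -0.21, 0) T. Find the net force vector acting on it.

F ≈ (1.88×10⁻¹³, 0, 0) N

v×B = (-1.18×10⁶, 0, 0) N/C.
F = q v×B = (−1.602×10⁻¹⁹ C)·(-1.18×10⁶, 0, 0) = (1.88×10⁻¹³, 0, 0) N.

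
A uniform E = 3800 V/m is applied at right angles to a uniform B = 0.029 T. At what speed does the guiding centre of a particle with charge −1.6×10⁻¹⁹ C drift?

The E×B drift speed is v_d = E/B.
v_d = 3800/0.029 = 1.3×10⁵ m/s.

v_d ≈ 1.3×10⁵ m/s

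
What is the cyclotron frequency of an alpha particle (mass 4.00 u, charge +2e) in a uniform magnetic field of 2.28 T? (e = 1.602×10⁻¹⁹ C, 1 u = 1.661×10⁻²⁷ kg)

f = |q|B/(2πm).
f = (3.204×10⁻¹⁹)(2.28)/(2π·6.644×10⁻²⁷) ≈ 1.75×10⁷ Hz.

f ≈ 1.75×10⁷ Hz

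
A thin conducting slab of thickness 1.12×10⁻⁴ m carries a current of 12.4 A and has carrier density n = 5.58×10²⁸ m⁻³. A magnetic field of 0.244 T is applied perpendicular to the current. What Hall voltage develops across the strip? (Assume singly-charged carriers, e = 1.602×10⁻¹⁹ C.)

V_H ≈ 3.02×10⁻⁶ V

V_H = IB/(n e t).
V_H = (12.4)(0.244)/((5.58×10²⁸)(1.602×10⁻¹⁹)(1.12×10⁻⁴)) ≈ 3.02×10⁻⁶ V.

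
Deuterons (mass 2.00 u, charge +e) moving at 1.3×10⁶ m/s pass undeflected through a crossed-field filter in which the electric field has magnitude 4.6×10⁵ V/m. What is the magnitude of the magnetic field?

Balance of forces in the selector: qE = qvB ⇒ B = E/v.
B = 4.6×10⁵/1.3×10⁶ = 0.35 T.

B = 0.35 T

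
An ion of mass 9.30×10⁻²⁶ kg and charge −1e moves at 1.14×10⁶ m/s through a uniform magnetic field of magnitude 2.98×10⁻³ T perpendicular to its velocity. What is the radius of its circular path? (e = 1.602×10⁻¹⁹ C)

r ≈ 222 m

The magnetic force provides the centripetal force: |q|vB = mv²/r.
r = mv/(|q|B) = (9.30×10⁻²⁶)(1.14×10⁶)/((1.602×10⁻¹⁹)(2.98×10⁻³)) ≈ 222 m.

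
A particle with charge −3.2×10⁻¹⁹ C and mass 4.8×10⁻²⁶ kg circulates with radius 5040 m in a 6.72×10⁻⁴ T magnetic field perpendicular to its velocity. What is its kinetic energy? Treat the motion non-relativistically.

v = |q|Br/m, then KE = ½mv² = (qBr)²/(2m).
v = (3.2×10⁻¹⁹)(6.72×10⁻⁴)(5040)/4.8×10⁻²⁶ ≈ 2.258×10⁷ m/s.
KE = ½(4.8×10⁻²⁶)(2.258×10⁷)² ≈ 1.22×10⁻¹¹ J.

KE ≈ 1.22×10⁻¹¹ J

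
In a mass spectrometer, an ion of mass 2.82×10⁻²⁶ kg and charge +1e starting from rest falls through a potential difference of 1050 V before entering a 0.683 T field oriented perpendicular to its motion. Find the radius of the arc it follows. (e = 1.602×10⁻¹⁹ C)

r ≈ 0.0282 m

Acceleration: |q|V = ½mv² ⇒ v = √(2|q|V/m) = √(2·1.602×10⁻¹⁹·1050/2.82×10⁻²⁶) ≈ 1.092×10⁵ m/s.
In the field: r = mv/(|q|B) = (2.82×10⁻²⁶)(1.092×10⁵)/((1.602×10⁻¹⁹)(0.683)) ≈ 0.0282 m.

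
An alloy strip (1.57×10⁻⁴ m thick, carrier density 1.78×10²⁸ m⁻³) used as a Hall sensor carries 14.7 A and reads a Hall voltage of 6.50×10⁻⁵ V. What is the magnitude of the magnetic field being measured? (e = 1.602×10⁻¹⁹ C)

From V_H = IB/(n e t), B = V_H n e t / I.
B = (6.50×10⁻⁵)(1.78×10²⁸)(1.602×10⁻¹⁹)(1.57×10⁻⁴)/14.7 ≈ 1.98 T.

B ≈ 1.98 T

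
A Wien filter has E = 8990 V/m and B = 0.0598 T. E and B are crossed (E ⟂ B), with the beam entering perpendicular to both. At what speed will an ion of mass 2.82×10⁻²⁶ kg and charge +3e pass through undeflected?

Straight-line motion ⇒ electric and magnetic forces cancel, so E = vB.
v = E/B = 8990/0.0598 = 1.50×10⁵ m/s.

v = 1.50×10⁵ m/s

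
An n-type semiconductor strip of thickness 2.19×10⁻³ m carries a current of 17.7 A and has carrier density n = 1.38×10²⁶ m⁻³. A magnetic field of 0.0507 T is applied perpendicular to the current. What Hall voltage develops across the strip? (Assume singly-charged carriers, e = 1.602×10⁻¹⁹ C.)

V_H ≈ 1.85×10⁻⁵ V

V_H = IB/(n e t).
V_H = (17.7)(0.0507)/((1.38×10²⁶)(1.602×10⁻¹⁹)(2.19×10⁻³)) ≈ 1.85×10⁻⁵ V.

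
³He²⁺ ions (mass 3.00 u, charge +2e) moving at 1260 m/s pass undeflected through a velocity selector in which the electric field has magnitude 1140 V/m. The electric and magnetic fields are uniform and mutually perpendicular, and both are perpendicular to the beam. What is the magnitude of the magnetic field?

Balance of forces in the selector: qE = qvB ⇒ B = E/v.
B = 1140/1260 = 0.905 T.

B = 0.905 T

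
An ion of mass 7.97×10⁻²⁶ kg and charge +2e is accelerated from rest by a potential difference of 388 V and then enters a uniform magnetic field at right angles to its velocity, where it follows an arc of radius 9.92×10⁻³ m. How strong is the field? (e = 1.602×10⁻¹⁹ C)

B ≈ 1.40 T

v = √(2|q|V/m) = √(2·3.204×10⁻¹⁹·388/7.97×10⁻²⁶) ≈ 5.585×10⁴ m/s.
B = mv/(|q|r) = (7.97×10⁻²⁶)(5.585×10⁴)/((3.204×10⁻¹⁹)(9.92×10⁻³)) ≈ 1.40 T.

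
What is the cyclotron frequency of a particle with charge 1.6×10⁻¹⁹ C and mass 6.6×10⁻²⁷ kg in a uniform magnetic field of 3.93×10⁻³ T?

f = |q|B/(2πm).
f = (1.6×10⁻¹⁹)(3.93×10⁻³)/(2π·6.6×10⁻²⁷) ≈ 1.52×10⁴ Hz.

f ≈ 1.52×10⁴ Hz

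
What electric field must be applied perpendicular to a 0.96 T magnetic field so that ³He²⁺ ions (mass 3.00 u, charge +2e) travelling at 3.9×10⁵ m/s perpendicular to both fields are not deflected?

For straight-line motion qE = qvB, so E = vB.
E = 3.9×10⁵ × 0.96 = 3.7×10⁵ V/m.

E = 3.7×10⁵ V/m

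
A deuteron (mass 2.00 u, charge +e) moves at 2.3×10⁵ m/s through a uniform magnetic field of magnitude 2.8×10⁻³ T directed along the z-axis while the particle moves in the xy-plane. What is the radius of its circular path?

r ≈ 1.7 m

The magnetic force provides the centripetal force: |q|vB = mv²/r.
r = mv/(|q|B) = (3.322×10⁻²⁷)(2.3×10⁵)/((1.602×10⁻¹⁹)(2.8×10⁻³)) ≈ 1.7 m.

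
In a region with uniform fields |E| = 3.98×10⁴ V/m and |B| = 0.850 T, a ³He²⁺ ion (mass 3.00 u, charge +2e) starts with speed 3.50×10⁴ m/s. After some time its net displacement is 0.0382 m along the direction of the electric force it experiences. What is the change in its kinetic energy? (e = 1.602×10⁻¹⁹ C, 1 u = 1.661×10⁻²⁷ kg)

ΔKE ≈ 4.87×10⁻¹⁶ J

The magnetic force is always ⟂ v and does no work; only the electric force changes KE.
ΔKE = F_E · d = |q|E d = (3.204×10⁻¹⁹)(3.98×10⁴)(0.0382) ≈ 4.87×10⁻¹⁶ J.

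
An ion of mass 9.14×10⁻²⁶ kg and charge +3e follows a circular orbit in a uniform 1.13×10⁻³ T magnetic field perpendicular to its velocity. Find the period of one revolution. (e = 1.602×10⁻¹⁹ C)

T ≈ 1.06×10⁻³ s

The cyclotron period depends only on m, q, B: T = 2πm/(|q|B).
T = 2π(9.14×10⁻²⁶)/((4.806×10⁻¹⁹)(1.13×10⁻³)) ≈ 1.06×10⁻³ s.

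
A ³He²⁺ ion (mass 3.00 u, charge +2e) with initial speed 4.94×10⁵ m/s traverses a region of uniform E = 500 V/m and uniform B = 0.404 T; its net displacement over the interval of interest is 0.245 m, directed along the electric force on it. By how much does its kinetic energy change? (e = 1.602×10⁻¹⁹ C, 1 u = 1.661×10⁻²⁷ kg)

The magnetic force is always ⟂ v and does no work; only the electric force changes KE.
ΔKE = F_E · d = |q|E d = (3.204×10⁻¹⁹)(500)(0.245) ≈ 3.92×10⁻¹⁷ J.

ΔKE ≈ 3.92×10⁻¹⁷ J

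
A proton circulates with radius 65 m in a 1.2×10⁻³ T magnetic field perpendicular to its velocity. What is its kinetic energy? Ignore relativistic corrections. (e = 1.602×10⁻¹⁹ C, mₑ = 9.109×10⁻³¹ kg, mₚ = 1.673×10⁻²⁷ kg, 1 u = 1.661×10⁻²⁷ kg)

v = |q|Br/m, then KE = ½mv² = (qBr)²/(2m).
v = (1.602×10⁻¹⁹)(1.2×10⁻³)(65)/1.673×10⁻²⁷ ≈ 7.469×10⁶ m/s.
KE = ½(1.673×10⁻²⁷)(7.469×10⁶)² ≈ 4.7×10⁻¹⁴ J.

KE ≈ 4.7×10⁻¹⁴ J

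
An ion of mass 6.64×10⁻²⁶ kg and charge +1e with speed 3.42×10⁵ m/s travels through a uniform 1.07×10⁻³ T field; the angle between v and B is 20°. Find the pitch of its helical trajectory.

v∥ = v cosθ = 3.42×10⁵·cos20° ≈ 3.214×10⁵ m/s.
T = 2πm/(|q|B) = 2π(6.64×10⁻²⁶)/((1.602×10⁻¹⁹)(1.07×10⁻³)) ≈ 2.434×10⁻³ s.
pitch = v∥ T = (3.214×10⁵)(2.434×10⁻³) ≈ 782 m.

p ≈ 782 m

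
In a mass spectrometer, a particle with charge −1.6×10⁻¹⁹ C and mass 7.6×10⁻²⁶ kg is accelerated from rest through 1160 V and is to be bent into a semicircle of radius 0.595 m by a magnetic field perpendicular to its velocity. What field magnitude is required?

v = √(2|q|V/m) = √(2·1.6×10⁻¹⁹·1160/7.6×10⁻²⁶) ≈ 6.989×10⁴ m/s.
B = mv/(|q|r) = (7.6×10⁻²⁶)(6.989×10⁴)/((1.6×10⁻¹⁹)(0.595)) ≈ 0.0558 T.

B ≈ 0.0558 T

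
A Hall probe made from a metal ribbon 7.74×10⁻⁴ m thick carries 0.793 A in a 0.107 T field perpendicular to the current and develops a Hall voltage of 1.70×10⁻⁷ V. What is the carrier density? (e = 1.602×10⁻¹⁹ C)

From V_H = IB/(n e t), n = IB/(V_H e t).
n = (0.793)(0.107)/((1.70×10⁻⁷)(1.602×10⁻¹⁹)(7.74×10⁻⁴)) ≈ 4.03×10²⁷ m⁻³.

n ≈ 4.03×10²⁷ m⁻³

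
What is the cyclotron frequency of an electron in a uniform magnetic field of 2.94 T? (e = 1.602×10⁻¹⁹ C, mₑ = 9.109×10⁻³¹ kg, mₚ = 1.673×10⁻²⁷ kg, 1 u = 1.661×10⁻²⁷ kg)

f ≈ 8.23×10¹⁰ Hz

f = |q|B/(2πm).
f = (1.602×10⁻¹⁹)(2.94)/(2π·9.109×10⁻³¹) ≈ 8.23×10¹⁰ Hz.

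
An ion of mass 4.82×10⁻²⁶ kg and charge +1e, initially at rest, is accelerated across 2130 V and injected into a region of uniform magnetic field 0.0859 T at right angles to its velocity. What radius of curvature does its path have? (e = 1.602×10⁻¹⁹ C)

Acceleration: |q|V = ½mv² ⇒ v = √(2|q|V/m) = √(2·1.602×10⁻¹⁹·2130/4.82×10⁻²⁶) ≈ 1.190×10⁵ m/s.
In the field: r = mv/(|q|B) = (4.82×10⁻²⁶)(1.190×10⁵)/((1.602×10⁻¹⁹)(0.0859)) ≈ 0.417 m.

r ≈ 0.417 m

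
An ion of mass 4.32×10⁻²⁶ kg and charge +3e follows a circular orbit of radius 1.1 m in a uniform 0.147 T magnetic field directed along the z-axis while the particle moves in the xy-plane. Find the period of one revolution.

T ≈ 3.84×10⁻⁶ s

The cyclotron period depends only on m, q, B: T = 2πm/(|q|B).
T = 2π(4.32×10⁻²⁶)/((4.806×10⁻¹⁹)(0.147)) ≈ 3.84×10⁻⁶ s.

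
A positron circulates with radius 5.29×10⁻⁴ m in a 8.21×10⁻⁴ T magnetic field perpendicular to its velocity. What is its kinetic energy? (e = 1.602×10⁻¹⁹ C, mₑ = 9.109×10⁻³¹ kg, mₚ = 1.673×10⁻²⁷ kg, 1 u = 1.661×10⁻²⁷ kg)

KE ≈ 2.66×10⁻²¹ J

v = |q|Br/m, then KE = ½mv² = (qBr)²/(2m).
v = (1.602×10⁻¹⁹)(8.21×10⁻⁴)(5.29×10⁻⁴)/9.109×10⁻³¹ ≈ 7.638×10⁴ m/s.
KE = ½(9.109×10⁻³¹)(7.638×10⁴)² ≈ 2.66×10⁻²¹ J.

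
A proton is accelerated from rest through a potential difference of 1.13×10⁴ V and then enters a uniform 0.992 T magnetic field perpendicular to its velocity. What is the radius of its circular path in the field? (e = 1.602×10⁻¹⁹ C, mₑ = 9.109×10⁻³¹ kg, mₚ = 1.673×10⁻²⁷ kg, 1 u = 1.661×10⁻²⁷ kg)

Acceleration: |q|V = ½mv² ⇒ v = √(2|q|V/m) = √(2·1.602×10⁻¹⁹·1.13×10⁴/1.673×10⁻²⁷) ≈ 1.471×10⁶ m/s.
In the field: r = mv/(|q|B) = (1.673×10⁻²⁷)(1.471×10⁶)/((1.602×10⁻¹⁹)(0.992)) ≈ 0.0155 m.

r ≈ 0.0155 m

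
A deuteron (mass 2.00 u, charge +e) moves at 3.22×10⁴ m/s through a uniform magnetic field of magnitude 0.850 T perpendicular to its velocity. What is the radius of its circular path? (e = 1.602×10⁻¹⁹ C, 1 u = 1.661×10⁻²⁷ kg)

r ≈ 7.86×10⁻⁴ m

The magnetic force provides the centripetal force: |q|vB = mv²/r.
r = mv/(|q|B) = (3.322×10⁻²⁷)(3.22×10⁴)/((1.602×10⁻¹⁹)(0.850)) ≈ 7.86×10⁻⁴ m.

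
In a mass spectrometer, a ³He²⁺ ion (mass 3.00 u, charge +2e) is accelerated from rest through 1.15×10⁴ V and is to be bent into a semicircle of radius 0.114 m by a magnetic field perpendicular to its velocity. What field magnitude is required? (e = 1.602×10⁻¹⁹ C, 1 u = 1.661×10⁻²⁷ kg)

v = √(2|q|V/m) = √(2·3.204×10⁻¹⁹·1.15×10⁴/4.983×10⁻²⁷) ≈ 1.216×10⁶ m/s.
B = mv/(|q|r) = (4.983×10⁻²⁷)(1.216×10⁶)/((3.204×10⁻¹⁹)(0.114)) ≈ 0.166 T.

B ≈ 0.166 T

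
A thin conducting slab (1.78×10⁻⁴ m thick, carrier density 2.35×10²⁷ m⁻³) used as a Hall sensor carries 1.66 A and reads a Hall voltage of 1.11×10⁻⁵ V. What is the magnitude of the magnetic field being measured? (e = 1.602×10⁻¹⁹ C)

From V_H = IB/(n e t), B = V_H n e t / I.
B = (1.11×10⁻⁵)(2.35×10²⁷)(1.602×10⁻¹⁹)(1.78×10⁻⁴)/1.66 ≈ 0.448 T.

B ≈ 0.448 T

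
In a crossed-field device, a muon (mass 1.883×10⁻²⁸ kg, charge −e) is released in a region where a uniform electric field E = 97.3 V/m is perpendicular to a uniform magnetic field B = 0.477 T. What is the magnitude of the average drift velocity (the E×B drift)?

The E×B drift speed is v_d = E/B.
v_d = 97.3/0.477 = 204 m/s.

v_d ≈ 204 m/s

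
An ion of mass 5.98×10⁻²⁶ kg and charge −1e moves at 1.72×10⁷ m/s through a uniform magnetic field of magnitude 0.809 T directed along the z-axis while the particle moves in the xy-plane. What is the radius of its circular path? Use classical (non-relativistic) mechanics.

r ≈ 7.94 m

The magnetic force provides the centripetal force: |q|vB = mv²/r.
r = mv/(|q|B) = (5.98×10⁻²⁶)(1.72×10⁷)/((1.602×10⁻¹⁹)(0.809)) ≈ 7.94 m.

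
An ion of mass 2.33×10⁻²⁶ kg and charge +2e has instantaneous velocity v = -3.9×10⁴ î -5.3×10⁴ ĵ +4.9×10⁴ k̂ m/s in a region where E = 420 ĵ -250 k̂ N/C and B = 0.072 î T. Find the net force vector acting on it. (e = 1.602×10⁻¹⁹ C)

F ≈ (0, 1.26×10⁻¹⁵, 1.14×10⁻¹⁵) N

v×B = (0, 3530, 3820) N/C.
E + v×B = (0, 3950, 3570) N/C.
F = q(E + v×B) = (3.204×10⁻¹⁹ C)·(0, 3950, 3570) = (0, 1.26×10⁻¹⁵, 1.14×10⁻¹⁵) N.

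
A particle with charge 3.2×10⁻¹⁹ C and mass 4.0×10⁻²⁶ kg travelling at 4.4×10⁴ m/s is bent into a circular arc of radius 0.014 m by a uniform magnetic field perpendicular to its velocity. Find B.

B ≈ 0.39 T

From |q|vB = mv²/r, B = mv/(|q|r).
B = (4.0×10⁻²⁶)(4.4×10⁴)/((3.2×10⁻¹⁹)(0.014)) ≈ 0.39 T.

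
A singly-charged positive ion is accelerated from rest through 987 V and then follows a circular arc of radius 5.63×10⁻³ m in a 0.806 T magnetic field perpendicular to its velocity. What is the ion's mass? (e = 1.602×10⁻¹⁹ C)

Combine |q|V = ½mv² and r = mv/(|q|B): eliminate v to get m = qB²r²/(2V).
m = (1.602×10⁻¹⁹)(0.806)²(5.63×10⁻³)²/(2·987) ≈ 1.67×10⁻²⁷ kg.

m ≈ 1.67×10⁻²⁷ kg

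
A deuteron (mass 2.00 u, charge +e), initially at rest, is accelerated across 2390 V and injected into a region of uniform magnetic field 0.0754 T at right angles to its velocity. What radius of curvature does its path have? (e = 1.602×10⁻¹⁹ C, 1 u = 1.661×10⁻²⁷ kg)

Acceleration: |q|V = ½mv² ⇒ v = √(2|q|V/m) = √(2·1.602×10⁻¹⁹·2390/3.322×10⁻²⁷) ≈ 4.801×10⁵ m/s.
In the field: r = mv/(|q|B) = (3.322×10⁻²⁷)(4.801×10⁵)/((1.602×10⁻¹⁹)(0.0754)) ≈ 0.132 m.

r ≈ 0.132 m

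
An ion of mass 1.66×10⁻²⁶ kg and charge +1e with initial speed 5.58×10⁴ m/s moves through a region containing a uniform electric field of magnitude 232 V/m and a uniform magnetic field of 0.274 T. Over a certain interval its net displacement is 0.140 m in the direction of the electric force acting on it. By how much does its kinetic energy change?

ΔKE ≈ 5.20×10⁻¹⁸ J

The magnetic force is always ⟂ v and does no work; only the electric force changes KE.
ΔKE = F_E · d = |q|E d = (1.602×10⁻¹⁹)(232)(0.140) ≈ 5.20×10⁻¹⁸ J.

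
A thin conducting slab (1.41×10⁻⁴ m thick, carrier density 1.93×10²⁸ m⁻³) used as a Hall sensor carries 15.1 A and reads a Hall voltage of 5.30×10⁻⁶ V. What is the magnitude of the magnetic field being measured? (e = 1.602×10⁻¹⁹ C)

From V_H = IB/(n e t), B = V_H n e t / I.
B = (5.30×10⁻⁶)(1.93×10²⁸)(1.602×10⁻¹⁹)(1.41×10⁻⁴)/15.1 ≈ 0.153 T.

B ≈ 0.153 T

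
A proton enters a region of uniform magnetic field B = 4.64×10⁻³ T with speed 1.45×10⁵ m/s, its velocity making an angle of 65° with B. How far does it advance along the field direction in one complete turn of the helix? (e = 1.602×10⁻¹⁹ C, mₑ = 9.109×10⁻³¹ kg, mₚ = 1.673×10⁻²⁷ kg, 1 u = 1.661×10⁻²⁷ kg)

v∥ = v cosθ = 1.45×10⁵·cos65° ≈ 6.128×10⁴ m/s.
T = 2πm/(|q|B) = 2π(1.673×10⁻²⁷)/((1.602×10⁻¹⁹)(4.64×10⁻³)) ≈ 1.414×10⁻⁵ s.
pitch = v∥ T = (6.128×10⁴)(1.414×10⁻⁵) ≈ 0.867 m.

p ≈ 0.867 m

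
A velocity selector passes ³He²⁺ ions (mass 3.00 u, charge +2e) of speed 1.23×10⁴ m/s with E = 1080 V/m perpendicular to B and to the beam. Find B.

Balance of forces in the selector: qE = qvB ⇒ B = E/v.
B = 1080/1.23×10⁴ = 0.0878 T.

B = 0.0878 T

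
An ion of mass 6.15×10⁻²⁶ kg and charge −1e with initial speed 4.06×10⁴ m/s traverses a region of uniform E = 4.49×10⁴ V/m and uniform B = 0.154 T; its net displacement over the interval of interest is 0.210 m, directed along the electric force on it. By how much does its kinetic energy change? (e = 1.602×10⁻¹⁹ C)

ΔKE ≈ 1.51×10⁻¹⁵ J

The magnetic force is always ⟂ v and does no work; only the electric force changes KE.
ΔKE = F_E · d = |q|E d = (1.602×10⁻¹⁹)(4.49×10⁴)(0.210) ≈ 1.51×10⁻¹⁵ J.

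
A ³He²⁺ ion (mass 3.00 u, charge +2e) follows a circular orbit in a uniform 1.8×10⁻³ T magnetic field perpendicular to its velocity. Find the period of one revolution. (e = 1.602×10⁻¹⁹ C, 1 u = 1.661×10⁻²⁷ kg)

T ≈ 5.4×10⁻⁵ s

The cyclotron period depends only on m, q, B: T = 2πm/(|q|B).
T = 2π(4.983×10⁻²⁷)/((3.204×10⁻¹⁹)(1.8×10⁻³)) ≈ 5.4×10⁻⁵ s.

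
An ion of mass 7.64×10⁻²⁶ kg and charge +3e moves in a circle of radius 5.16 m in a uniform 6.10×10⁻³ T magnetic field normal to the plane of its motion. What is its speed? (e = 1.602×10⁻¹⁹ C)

v ≈ 1.98×10⁵ m/s

From |q|vB = mv²/r, v = |q|Br/m.
v = (4.806×10⁻¹⁹)(6.10×10⁻³)(5.16)/7.64×10⁻²⁶ ≈ 1.98×10⁵ m/s.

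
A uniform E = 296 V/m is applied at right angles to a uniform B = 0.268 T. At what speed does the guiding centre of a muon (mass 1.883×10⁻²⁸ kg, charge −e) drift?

v_d ≈ 1100 m/s

The E×B drift speed is v_d = E/B.
v_d = 296/0.268 = 1100 m/s.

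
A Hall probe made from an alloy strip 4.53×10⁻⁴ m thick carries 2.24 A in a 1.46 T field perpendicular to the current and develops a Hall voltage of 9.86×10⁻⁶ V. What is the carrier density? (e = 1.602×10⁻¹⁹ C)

n ≈ 4.57×10²⁷ m⁻³

From V_H = IB/(n e t), n = IB/(V_H e t).
n = (2.24)(1.46)/((9.86×10⁻⁶)(1.602×10⁻¹⁹)(4.53×10⁻⁴)) ≈ 4.57×10²⁷ m⁻³.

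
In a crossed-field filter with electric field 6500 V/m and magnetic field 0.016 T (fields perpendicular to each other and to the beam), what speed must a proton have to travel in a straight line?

v = 4.1×10⁵ m/s

Straight-line motion ⇒ electric and magnetic forces cancel, so E = vB.
v = E/B = 6500/0.016 = 4.1×10⁵ m/s.
The result is independent of the particle's charge and mass.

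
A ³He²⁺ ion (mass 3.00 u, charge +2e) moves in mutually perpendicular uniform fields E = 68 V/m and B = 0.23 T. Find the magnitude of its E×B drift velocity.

v_d ≈ 300 m/s

In crossed fields the guiding centre drifts at v_d = |E×B|/B² = E/B, independent of charge and mass.
v_d = 68/0.23 = 300 m/s.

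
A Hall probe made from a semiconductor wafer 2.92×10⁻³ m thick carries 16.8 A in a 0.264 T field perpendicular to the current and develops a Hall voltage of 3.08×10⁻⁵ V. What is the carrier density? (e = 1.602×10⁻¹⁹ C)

From V_H = IB/(n e t), n = IB/(V_H e t).
n = (16.8)(0.264)/((3.08×10⁻⁵)(1.602×10⁻¹⁹)(2.92×10⁻³)) ≈ 3.08×10²⁶ m⁻³.

n ≈ 3.08×10²⁶ m⁻³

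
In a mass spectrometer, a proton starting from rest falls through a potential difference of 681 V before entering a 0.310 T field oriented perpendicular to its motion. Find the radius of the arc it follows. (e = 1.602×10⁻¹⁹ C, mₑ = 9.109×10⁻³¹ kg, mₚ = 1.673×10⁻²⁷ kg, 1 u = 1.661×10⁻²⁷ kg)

Acceleration: |q|V = ½mv² ⇒ v = √(2|q|V/m) = √(2·1.602×10⁻¹⁹·681/1.673×10⁻²⁷) ≈ 3.611×10⁵ m/s.
In the field: r = mv/(|q|B) = (1.673×10⁻²⁷)(3.611×10⁵)/((1.602×10⁻¹⁹)(0.310)) ≈ 0.0122 m.

r ≈ 0.0122 m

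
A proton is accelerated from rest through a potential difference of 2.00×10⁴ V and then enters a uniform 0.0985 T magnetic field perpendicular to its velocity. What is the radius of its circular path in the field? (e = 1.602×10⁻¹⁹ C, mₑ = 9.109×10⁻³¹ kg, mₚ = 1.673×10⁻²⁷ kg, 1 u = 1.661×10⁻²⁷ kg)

Acceleration: |q|V = ½mv² ⇒ v = √(2|q|V/m) = √(2·1.602×10⁻¹⁹·2.00×10⁴/1.673×10⁻²⁷) ≈ 1.957×10⁶ m/s.
In the field: r = mv/(|q|B) = (1.673×10⁻²⁷)(1.957×10⁶)/((1.602×10⁻¹⁹)(0.0985)) ≈ 0.207 m.

r ≈ 0.207 m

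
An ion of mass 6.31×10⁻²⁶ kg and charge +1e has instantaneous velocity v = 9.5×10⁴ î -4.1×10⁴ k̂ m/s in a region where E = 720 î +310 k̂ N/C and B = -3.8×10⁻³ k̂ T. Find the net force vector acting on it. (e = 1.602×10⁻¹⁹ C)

F ≈ (1.15×10⁻¹⁶, 5.78×10⁻¹⁷, 4.97×10⁻¹⁷) N

v×B = (0, 361, 0) N/C.
E + v×B = (720, 361, 310) N/C.
F = q(E + v×B) = (1.602×10⁻¹⁹ C)·(720, 361, 310) = (1.15×10⁻¹⁶, 5.78×10⁻¹⁷, 4.97×10⁻¹⁷) N.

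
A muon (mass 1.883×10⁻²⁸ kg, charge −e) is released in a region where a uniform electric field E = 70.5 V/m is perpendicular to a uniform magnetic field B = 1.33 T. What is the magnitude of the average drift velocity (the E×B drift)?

v_d ≈ 53.0 m/s

In crossed fields the guiding centre drifts at v_d = |E×B|/B² = E/B, independent of charge and mass.
v_d = 70.5/1.33 = 53.0 m/s.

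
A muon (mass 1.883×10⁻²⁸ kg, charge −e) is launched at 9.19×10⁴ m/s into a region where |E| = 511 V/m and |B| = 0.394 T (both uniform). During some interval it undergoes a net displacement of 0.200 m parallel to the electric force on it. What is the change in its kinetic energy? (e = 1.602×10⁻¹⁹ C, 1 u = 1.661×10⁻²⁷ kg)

ΔKE ≈ 1.64×10⁻¹⁷ J

The magnetic force is always ⟂ v and does no work; only the electric force changes KE.
ΔKE = F_E · d = |q|E d = (1.602×10⁻¹⁹)(511)(0.200) ≈ 1.64×10⁻¹⁷ J.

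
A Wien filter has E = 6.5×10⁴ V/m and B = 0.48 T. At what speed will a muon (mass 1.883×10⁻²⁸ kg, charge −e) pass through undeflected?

Zero net Lorentz force requires |qE| = |q v×B|, i.e. E = vB.
v = E/B = 6.5×10⁴/0.48 = 1.4×10⁵ m/s.

v = 1.4×10⁵ m/s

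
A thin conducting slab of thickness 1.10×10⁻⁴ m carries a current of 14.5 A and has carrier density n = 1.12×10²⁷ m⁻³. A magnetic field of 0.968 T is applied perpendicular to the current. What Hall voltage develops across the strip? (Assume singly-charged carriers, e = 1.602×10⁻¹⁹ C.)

V_H ≈ 7.11×10⁻⁴ V

V_H = IB/(n e t).
V_H = (14.5)(0.968)/((1.12×10²⁷)(1.602×10⁻¹⁹)(1.10×10⁻⁴)) ≈ 7.11×10⁻⁴ V.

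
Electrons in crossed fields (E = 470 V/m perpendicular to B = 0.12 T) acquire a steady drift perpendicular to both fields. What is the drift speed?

v_d ≈ 3900 m/s

In crossed fields the guiding centre drifts at v_d = |E×B|/B² = E/B, independent of charge and mass.
v_d = 470/0.12 = 3900 m/s.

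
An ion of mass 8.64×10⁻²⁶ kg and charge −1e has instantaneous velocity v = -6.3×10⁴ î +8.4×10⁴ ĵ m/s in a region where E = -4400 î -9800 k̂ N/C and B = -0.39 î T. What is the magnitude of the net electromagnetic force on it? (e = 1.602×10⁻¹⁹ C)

|F| ≈ 3.75×10⁻¹⁵ N

v×B = (0, 0, 3.28×10⁴) N/C.
E + v×B = (-4400, 0, 2.30×10⁴) N/C.
F = q(E + v×B) = (−1.602×10⁻¹⁹ C)·(-4400, 0, 2.30×10⁴) = (7.05×10⁻¹⁶, 0, -3.68×10⁻¹⁵) N.
|F| = 3.75×10⁻¹⁵ N.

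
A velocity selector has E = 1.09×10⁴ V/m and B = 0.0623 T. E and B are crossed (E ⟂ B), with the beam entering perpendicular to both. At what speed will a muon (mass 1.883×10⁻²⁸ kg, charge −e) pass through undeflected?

v = 1.75×10⁵ m/s

Straight-line motion ⇒ electric and magnetic forces cancel, so E = vB.
v = E/B = 1.09×10⁴/0.0623 = 1.75×10⁵ m/s.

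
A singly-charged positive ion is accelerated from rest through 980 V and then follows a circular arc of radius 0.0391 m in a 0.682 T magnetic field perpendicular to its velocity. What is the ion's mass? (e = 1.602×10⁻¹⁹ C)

Combine |q|V = ½mv² and r = mv/(|q|B): eliminate v to get m = qB²r²/(2V).
m = (1.602×10⁻¹⁹)(0.682)²(0.0391)²/(2·980) ≈ 5.81×10⁻²⁶ kg.

m ≈ 5.81×10⁻²⁶ kg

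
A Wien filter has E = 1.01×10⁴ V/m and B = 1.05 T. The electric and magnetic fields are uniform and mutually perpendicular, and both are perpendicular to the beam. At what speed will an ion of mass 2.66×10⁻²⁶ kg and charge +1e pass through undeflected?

v = 9620 m/s

Zero net Lorentz force requires |qE| = |q v×B|, i.e. E = vB.
v = E/B = 1.01×10⁴/1.05 = 9620 m/s.
The result is independent of the particle's charge and mass.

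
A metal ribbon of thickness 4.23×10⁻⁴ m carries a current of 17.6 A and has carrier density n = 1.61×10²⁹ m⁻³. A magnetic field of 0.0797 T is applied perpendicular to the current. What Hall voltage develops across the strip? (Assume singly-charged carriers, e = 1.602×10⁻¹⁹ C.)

V_H ≈ 1.29×10⁻⁷ V

V_H = IB/(n e t).
V_H = (17.6)(0.0797)/((1.61×10²⁹)(1.602×10⁻¹⁹)(4.23×10⁻⁴)) ≈ 1.29×10⁻⁷ V.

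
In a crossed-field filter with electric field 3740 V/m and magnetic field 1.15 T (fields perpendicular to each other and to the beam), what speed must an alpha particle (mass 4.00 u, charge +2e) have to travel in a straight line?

Zero net Lorentz force requires |qE| = |q v×B|, i.e. E = vB.
v = E/B = 3740/1.15 = 3250 m/s.

v = 3250 m/s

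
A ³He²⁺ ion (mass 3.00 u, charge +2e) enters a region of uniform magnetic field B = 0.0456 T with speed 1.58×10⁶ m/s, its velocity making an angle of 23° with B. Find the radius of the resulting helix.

r ≈ 0.211 m

v⊥ = v sinθ = 1.58×10⁶·sin23° ≈ 6.174×10⁵ m/s.
r = m v⊥/(|q|B) = (4.983×10⁻²⁷)(6.174×10⁵)/((3.204×10⁻¹⁹)(0.0456)) ≈ 0.211 m.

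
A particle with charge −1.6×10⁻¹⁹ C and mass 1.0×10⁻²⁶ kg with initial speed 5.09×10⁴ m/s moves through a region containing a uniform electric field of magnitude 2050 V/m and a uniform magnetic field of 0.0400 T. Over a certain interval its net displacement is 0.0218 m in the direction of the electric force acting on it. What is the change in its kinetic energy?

ΔKE ≈ 7.15×10⁻¹⁸ J

The magnetic force is always ⟂ v and does no work; only the electric force changes KE.
ΔKE = F_E · d = |q|E d = (1.6×10⁻¹⁹)(2050)(0.0218) ≈ 7.15×10⁻¹⁸ J.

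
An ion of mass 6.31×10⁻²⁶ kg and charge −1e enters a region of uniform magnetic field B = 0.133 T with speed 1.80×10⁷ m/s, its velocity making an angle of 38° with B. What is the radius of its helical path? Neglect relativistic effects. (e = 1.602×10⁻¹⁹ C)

r ≈ 32.8 m

v⊥ = v sinθ = 1.80×10⁷·sin38° ≈ 1.108×10⁷ m/s.
r = m v⊥/(|q|B) = (6.31×10⁻²⁶)(1.108×10⁷)/((1.602×10⁻¹⁹)(0.133)) ≈ 32.8 m.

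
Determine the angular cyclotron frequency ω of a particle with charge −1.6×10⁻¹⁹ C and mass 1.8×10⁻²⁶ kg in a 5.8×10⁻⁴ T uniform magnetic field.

ω ≈ 5200 rad/s

ω = |q|B/m.
ω = (1.6×10⁻¹⁹)(5.8×10⁻⁴)/1.8×10⁻²⁶ ≈ 5200 rad/s.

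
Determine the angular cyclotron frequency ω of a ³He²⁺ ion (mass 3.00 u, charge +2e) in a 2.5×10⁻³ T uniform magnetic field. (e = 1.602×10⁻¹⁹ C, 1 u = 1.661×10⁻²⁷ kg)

ω ≈ 1.6×10⁵ rad/s

ω = |q|B/m.
ω = (3.204×10⁻¹⁹)(2.5×10⁻³)/4.983×10⁻²⁷ ≈ 1.6×10⁵ rad/s.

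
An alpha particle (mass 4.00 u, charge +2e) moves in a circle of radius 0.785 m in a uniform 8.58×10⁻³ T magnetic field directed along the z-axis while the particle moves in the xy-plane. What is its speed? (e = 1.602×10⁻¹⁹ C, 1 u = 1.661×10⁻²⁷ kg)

From |q|vB = mv²/r, v = |q|Br/m.
v = (3.204×10⁻¹⁹)(8.58×10⁻³)(0.785)/6.644×10⁻²⁷ ≈ 3.25×10⁵ m/s.

v ≈ 3.25×10⁵ m/s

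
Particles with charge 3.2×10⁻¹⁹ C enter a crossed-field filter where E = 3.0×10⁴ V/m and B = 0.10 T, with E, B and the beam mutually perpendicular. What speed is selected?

Zero net Lorentz force requires |qE| = |q v×B|, i.e. E = vB.
v = E/B = 3.0×10⁴/0.10 = 3.0×10⁵ m/s.

v = 3.0×10⁵ m/s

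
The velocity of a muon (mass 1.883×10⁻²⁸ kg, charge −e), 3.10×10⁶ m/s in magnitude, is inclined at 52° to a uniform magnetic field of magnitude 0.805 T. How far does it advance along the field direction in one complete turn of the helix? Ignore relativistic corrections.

p ≈ 0.0175 m

v∥ = v cosθ = 3.10×10⁶·cos52° ≈ 1.909×10⁶ m/s.
T = 2πm/(|q|B) = 2π(1.883×10⁻²⁸)/((1.602×10⁻¹⁹)(0.805)) ≈ 9.174×10⁻⁹ s.
pitch = v∥ T = (1.909×10⁶)(9.174×10⁻⁹) ≈ 0.0175 m.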